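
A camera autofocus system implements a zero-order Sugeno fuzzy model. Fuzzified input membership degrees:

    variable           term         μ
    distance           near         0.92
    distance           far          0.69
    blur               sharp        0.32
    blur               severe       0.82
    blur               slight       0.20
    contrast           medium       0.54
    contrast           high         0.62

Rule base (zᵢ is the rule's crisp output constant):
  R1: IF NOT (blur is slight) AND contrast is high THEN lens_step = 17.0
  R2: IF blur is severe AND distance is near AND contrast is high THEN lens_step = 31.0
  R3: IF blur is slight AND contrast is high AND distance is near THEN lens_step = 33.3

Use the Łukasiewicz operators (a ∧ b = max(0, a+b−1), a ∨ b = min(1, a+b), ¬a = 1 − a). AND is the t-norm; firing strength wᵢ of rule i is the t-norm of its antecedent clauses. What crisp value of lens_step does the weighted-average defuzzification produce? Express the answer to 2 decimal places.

R1 (z=17.0): ¬slight=1−0.20=0.80, high=0.62; AND[max(0, a+b−1)] → w = 0.42
R2 (z=31.0): severe=0.82, near=0.92, high=0.62; AND[max(0, a+b−1)] → w = 0.36
R3 (z=33.3): slight=0.20, high=0.62, near=0.92; AND[max(0, a+b−1)] → w = 0.00
Weighted average = (0.42·17.0 + 0.36·31.0 + 0.00·33.3) / (0.42 + 0.36 + 0.00)
  = 18.3000 / 0.7800 = 23.46

23.46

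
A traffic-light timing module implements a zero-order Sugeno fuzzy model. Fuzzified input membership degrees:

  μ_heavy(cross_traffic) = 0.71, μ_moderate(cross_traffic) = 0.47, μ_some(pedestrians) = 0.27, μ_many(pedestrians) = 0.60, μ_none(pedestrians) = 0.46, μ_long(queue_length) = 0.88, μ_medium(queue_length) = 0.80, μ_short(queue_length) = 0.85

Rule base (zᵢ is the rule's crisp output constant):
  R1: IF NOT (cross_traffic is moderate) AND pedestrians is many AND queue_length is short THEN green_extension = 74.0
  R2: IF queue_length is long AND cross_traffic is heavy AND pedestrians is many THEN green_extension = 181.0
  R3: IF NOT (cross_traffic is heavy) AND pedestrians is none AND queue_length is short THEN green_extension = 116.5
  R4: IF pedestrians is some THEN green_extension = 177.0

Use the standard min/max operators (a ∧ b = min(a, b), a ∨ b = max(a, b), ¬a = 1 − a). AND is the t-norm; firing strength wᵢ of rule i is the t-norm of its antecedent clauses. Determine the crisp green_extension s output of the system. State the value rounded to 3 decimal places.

135.737

R1 (z=74.0): ¬moderate=1−0.47=0.53, many=0.60, short=0.85; AND[min(a, b)] → w = 0.53
R2 (z=181.0): long=0.88, heavy=0.71, many=0.60; AND[min(a, b)] → w = 0.60
R3 (z=116.5): ¬heavy=1−0.71=0.29, none=0.46, short=0.85; AND[min(a, b)] → w = 0.29
R4 (z=177.0): some=0.27 → w = 0.27
Weighted average = (0.53·74.0 + 0.60·181.0 + 0.29·116.5 + 0.27·177.0) / (0.53 + 0.60 + 0.29 + 0.27)
  = 229.3950 / 1.6900 = 135.737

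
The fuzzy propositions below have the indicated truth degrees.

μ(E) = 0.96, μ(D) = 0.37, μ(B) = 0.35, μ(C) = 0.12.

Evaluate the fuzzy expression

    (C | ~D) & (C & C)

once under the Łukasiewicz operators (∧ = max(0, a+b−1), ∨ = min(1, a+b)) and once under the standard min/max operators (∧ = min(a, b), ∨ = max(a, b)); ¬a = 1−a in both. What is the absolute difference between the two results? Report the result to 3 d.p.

0.120

Under Łukasiewicz:
  ~D = 1 − 0.37 = 0.63
  C | ~D = min(1, a+b) on (0.12, 0.63) = 0.75
  C & C = max(0, a+b−1) on (0.12, 0.12) = 0.00
  (C | ~D) & (C & C) = max(0, a+b−1) on (0.75, 0.00) = 0.00
  → value = 0.0000
Under standard min/max:
  ~D = 1 − 0.37 = 0.63
  C | ~D = max(a, b) on (0.12, 0.63) = 0.63
  C & C = min(a, b) on (0.12, 0.12) = 0.12
  (C | ~D) & (C & C) = min(a, b) on (0.63, 0.12) = 0.12
  → value = 0.1200
|0.0000 − 0.1200| = 0.120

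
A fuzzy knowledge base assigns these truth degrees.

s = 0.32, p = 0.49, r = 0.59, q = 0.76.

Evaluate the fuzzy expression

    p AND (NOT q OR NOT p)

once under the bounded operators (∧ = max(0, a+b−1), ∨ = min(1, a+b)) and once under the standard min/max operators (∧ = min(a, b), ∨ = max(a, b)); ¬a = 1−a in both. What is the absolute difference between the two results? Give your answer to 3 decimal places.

Under bounded:
  NOT q = 1 − 0.76 = 0.24
  NOT p = 1 − 0.49 = 0.51
  NOT q OR NOT p = min(1, a+b) on (0.24, 0.51) = 0.75
  p AND (NOT q OR NOT p) = max(0, a+b−1) on (0.49, 0.75) = 0.24
  → value = 0.2400
Under standard min/max:
  NOT q = 1 − 0.76 = 0.24
  NOT p = 1 − 0.49 = 0.51
  NOT q OR NOT p = max(a, b) on (0.24, 0.51) = 0.51
  p AND (NOT q OR NOT p) = min(a, b) on (0.49, 0.51) = 0.49
  → value = 0.4900
|0.2400 − 0.4900| = 0.250

0.250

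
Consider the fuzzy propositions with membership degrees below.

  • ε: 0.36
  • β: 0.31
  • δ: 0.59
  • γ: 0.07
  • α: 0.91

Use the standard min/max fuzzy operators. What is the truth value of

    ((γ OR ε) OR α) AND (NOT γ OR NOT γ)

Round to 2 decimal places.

γ OR ε = max(a, b) on (0.07, 0.36) = 0.36
(γ OR ε) OR α = max(a, b) on (0.36, 0.91) = 0.91
NOT γ = 1 − 0.07 = 0.93
NOT γ = 1 − 0.07 = 0.93
NOT γ OR NOT γ = max(a, b) on (0.93, 0.93) = 0.93
((γ OR ε) OR α) AND (NOT γ OR NOT γ) = min(a, b) on (0.91, 0.93) = 0.91

0.91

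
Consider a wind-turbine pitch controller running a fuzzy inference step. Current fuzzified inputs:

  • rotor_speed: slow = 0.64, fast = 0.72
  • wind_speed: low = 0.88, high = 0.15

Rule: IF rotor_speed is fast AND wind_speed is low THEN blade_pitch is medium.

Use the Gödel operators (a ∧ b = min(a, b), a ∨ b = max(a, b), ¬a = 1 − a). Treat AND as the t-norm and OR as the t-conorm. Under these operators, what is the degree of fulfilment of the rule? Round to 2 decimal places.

0.72

firing strength: fast=0.72, low=0.88; AND[min(a, b)] → w = 0.72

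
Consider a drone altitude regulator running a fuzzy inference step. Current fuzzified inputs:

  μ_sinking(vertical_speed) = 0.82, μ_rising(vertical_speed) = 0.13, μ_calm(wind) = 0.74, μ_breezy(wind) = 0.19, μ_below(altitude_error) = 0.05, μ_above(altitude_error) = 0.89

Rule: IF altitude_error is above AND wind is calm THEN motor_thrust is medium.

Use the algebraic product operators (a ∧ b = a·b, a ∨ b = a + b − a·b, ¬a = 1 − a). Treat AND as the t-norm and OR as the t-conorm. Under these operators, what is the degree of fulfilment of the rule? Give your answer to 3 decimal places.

firing strength: above=0.89, calm=0.74; AND[a·b] → w = 0.6586

0.659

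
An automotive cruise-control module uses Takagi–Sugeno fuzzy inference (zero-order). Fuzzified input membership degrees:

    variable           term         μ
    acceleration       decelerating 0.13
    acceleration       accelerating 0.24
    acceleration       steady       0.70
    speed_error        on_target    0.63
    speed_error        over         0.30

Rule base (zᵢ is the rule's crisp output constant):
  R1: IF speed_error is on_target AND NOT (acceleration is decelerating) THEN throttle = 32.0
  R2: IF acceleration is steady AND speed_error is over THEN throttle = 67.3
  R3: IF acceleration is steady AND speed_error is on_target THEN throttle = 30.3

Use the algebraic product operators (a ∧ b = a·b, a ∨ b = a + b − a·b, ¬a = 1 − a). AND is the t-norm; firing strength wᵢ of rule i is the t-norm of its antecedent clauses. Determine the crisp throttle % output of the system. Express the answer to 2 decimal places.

R1 (z=32.0): on_target=0.63, ¬decelerating=1−0.13=0.87; AND[a·b] → w = 0.5481
R2 (z=67.3): steady=0.70, over=0.30; AND[a·b] → w = 0.2100
R3 (z=30.3): steady=0.70, on_target=0.63; AND[a·b] → w = 0.4410
Weighted average = (0.5481·32.0 + 0.2100·67.3 + 0.4410·30.3) / (0.5481 + 0.2100 + 0.4410)
  = 45.0345 / 1.1991 = 37.56

37.56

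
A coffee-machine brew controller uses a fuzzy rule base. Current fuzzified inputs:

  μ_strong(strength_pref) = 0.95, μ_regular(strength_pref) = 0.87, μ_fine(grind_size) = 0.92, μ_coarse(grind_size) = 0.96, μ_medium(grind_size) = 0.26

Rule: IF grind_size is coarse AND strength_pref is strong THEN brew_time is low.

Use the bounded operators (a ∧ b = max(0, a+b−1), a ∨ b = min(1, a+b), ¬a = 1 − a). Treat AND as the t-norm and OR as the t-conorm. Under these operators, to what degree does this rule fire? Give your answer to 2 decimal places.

0.91

firing strength: coarse=0.96, strong=0.95; AND[max(0, a+b−1)] → w = 0.91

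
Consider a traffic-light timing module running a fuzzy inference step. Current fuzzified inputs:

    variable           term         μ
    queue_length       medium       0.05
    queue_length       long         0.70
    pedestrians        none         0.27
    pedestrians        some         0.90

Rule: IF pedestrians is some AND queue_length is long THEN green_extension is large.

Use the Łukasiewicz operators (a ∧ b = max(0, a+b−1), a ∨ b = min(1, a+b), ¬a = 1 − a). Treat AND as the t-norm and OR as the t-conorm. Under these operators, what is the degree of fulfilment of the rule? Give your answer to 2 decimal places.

firing strength: some=0.90, long=0.70; AND[max(0, a+b−1)] → w = 0.60

0.60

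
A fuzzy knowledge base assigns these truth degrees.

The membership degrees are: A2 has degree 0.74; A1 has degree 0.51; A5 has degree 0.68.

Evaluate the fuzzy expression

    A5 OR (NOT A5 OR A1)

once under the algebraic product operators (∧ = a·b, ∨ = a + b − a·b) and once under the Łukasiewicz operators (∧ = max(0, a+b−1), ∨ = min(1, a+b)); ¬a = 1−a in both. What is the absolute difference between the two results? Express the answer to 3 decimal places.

Under algebraic product:
  NOT A5 = 1 − 0.6800 = 0.3200
  NOT A5 OR A1 = a + b − a·b on (0.3200, 0.5100) = 0.6668
  A5 OR (NOT A5 OR A1) = a + b − a·b on (0.6800, 0.6668) = 0.8934
  → value = 0.8934
Under Łukasiewicz:
  NOT A5 = 1 − 0.68 = 0.32
  NOT A5 OR A1 = min(1, a+b) on (0.32, 0.51) = 0.83
  A5 OR (NOT A5 OR A1) = min(1, a+b) on (0.68, 0.83) = 1.00
  → value = 1.0000
|0.8934 − 1.0000| = 0.107

0.107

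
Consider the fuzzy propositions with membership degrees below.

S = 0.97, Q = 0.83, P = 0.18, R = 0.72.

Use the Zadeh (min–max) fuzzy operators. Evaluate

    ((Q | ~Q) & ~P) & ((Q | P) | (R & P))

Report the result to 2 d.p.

~Q = 1 − 0.83 = 0.17
Q | ~Q = max(a, b) on (0.83, 0.17) = 0.83
~P = 1 − 0.18 = 0.82
(Q | ~Q) & ~P = min(a, b) on (0.83, 0.82) = 0.82
Q | P = max(a, b) on (0.83, 0.18) = 0.83
R & P = min(a, b) on (0.72, 0.18) = 0.18
(Q | P) | (R & P) = max(a, b) on (0.83, 0.18) = 0.83
((Q | ~Q) & ~P) & ((Q | P) | (R & P)) = min(a, b) on (0.82, 0.83) = 0.82

0.82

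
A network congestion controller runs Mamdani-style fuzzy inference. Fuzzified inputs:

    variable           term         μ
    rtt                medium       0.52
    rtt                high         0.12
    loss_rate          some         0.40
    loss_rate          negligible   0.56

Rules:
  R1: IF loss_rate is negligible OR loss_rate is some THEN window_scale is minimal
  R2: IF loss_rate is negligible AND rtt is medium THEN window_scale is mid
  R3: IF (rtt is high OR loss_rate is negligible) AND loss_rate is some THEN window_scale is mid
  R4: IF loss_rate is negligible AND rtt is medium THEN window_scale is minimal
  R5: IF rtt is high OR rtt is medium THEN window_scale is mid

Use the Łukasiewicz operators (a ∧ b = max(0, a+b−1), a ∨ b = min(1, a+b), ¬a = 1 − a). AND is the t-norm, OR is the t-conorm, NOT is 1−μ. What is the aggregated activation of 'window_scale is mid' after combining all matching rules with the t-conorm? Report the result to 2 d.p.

R1: negligible=0.56, some=0.40; OR[min(1, a+b)] → w = 0.96
R2: negligible=0.56, medium=0.52; AND[max(0, a+b−1)] → w = 0.08
R3: (high=0.12 OR negligible=0.56) = 0.68; AND[max(0, a+b−1)] with some=0.40 → w = 0.08
R4: negligible=0.56, medium=0.52; AND[max(0, a+b−1)] → w = 0.08
R5: high=0.12, medium=0.52; OR[min(1, a+b)] → w = 0.64
Rules with consequent 'mid': {R2, R3, R5} → strengths 0.08, 0.08, 0.64
Aggregate via t-conorm [min(1, a+b)]: 0.80

0.80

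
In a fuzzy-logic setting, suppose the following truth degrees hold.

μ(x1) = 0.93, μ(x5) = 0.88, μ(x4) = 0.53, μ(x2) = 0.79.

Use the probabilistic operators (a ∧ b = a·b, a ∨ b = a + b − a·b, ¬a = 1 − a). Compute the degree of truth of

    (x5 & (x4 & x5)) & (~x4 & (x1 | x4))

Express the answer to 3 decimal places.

0.187

x4 & x5 = a·b on (0.5300, 0.8800) = 0.4664
x5 & (x4 & x5) = a·b on (0.8800, 0.4664) = 0.4104
~x4 = 1 − 0.5300 = 0.4700
x1 | x4 = a + b − a·b on (0.9300, 0.5300) = 0.9671
~x4 & (x1 | x4) = a·b on (0.4700, 0.9671) = 0.4545
(x5 & (x4 & x5)) & (~x4 & (x1 | x4)) = a·b on (0.4104, 0.4545) = 0.1866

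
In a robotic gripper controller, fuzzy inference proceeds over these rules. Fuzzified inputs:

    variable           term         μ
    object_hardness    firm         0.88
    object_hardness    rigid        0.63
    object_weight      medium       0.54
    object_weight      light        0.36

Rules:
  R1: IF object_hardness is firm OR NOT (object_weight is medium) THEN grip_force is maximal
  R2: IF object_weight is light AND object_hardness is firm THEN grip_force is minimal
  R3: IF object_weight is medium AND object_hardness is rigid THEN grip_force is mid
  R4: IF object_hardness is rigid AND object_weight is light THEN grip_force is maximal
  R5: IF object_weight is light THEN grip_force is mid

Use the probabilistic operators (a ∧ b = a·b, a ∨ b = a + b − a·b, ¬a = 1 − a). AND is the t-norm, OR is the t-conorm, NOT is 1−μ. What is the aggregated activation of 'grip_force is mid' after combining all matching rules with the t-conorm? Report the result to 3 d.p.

0.578

R1: firm=0.88, ¬medium=1−0.54=0.46; OR[a + b − a·b] → w = 0.9352
R2: light=0.36, firm=0.88; AND[a·b] → w = 0.3168
R3: medium=0.54, rigid=0.63; AND[a·b] → w = 0.3402
R4: rigid=0.63, light=0.36; AND[a·b] → w = 0.2268
R5: light=0.36 → w = 0.3600
Rules with consequent 'mid': {R3, R5} → strengths 0.3402, 0.3600
Aggregate via t-conorm [a + b − a·b]: 0.5777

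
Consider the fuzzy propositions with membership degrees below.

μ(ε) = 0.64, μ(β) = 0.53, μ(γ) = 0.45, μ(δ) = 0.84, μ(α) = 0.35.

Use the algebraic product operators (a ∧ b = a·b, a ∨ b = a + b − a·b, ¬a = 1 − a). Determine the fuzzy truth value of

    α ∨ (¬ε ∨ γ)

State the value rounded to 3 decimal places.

0.771

¬ε = 1 − 0.6400 = 0.3600
¬ε ∨ γ = a + b − a·b on (0.3600, 0.4500) = 0.6480
α ∨ (¬ε ∨ γ) = a + b − a·b on (0.3500, 0.6480) = 0.7712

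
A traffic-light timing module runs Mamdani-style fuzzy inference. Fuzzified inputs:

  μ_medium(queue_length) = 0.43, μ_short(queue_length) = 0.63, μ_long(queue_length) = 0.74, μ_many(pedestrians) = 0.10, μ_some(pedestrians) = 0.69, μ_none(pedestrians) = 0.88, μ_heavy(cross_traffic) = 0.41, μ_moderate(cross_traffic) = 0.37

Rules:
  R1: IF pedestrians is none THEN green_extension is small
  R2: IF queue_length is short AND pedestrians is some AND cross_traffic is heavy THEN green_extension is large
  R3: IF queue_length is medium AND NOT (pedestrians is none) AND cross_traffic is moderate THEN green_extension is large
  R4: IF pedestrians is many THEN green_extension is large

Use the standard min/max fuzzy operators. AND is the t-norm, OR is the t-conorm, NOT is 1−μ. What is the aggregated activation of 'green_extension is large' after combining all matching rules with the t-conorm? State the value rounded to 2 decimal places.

R1: none=0.88 → w = 0.88
R2: short=0.63, some=0.69, heavy=0.41; AND[min(a, b)] → w = 0.41
R3: medium=0.43, ¬none=1−0.88=0.12, moderate=0.37; AND[min(a, b)] → w = 0.12
R4: many=0.10 → w = 0.10
Rules with consequent 'large': {R2, R3, R4} → strengths 0.41, 0.12, 0.10
Aggregate via t-conorm [max(a, b)]: 0.41

0.41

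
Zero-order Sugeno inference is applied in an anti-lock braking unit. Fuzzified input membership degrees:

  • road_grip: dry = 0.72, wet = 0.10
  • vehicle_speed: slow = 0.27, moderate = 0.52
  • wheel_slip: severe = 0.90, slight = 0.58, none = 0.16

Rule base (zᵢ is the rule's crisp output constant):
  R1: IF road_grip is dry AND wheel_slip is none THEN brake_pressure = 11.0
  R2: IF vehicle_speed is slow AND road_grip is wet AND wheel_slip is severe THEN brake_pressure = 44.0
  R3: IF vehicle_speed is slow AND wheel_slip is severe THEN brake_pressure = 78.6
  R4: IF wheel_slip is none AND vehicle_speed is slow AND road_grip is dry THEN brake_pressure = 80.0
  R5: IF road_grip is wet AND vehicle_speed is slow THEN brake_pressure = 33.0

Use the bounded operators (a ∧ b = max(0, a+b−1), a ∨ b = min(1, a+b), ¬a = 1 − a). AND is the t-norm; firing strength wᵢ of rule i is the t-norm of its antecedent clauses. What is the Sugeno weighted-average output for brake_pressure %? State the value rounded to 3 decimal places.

78.600

R1 (z=11.0): dry=0.72, none=0.16; AND[max(0, a+b−1)] → w = 0.00
R2 (z=44.0): slow=0.27, wet=0.10, severe=0.90; AND[max(0, a+b−1)] → w = 0.00
R3 (z=78.6): slow=0.27, severe=0.90; AND[max(0, a+b−1)] → w = 0.17
R4 (z=80.0): none=0.16, slow=0.27, dry=0.72; AND[max(0, a+b−1)] → w = 0.00
R5 (z=33.0): wet=0.10, slow=0.27; AND[max(0, a+b−1)] → w = 0.00
Weighted average = (0.00·11.0 + 0.00·44.0 + 0.17·78.6 + 0.00·80.0 + 0.00·33.0) / (0.00 + 0.00 + 0.17 + 0.00 + 0.00)
  = 13.3620 / 0.1700 = 78.600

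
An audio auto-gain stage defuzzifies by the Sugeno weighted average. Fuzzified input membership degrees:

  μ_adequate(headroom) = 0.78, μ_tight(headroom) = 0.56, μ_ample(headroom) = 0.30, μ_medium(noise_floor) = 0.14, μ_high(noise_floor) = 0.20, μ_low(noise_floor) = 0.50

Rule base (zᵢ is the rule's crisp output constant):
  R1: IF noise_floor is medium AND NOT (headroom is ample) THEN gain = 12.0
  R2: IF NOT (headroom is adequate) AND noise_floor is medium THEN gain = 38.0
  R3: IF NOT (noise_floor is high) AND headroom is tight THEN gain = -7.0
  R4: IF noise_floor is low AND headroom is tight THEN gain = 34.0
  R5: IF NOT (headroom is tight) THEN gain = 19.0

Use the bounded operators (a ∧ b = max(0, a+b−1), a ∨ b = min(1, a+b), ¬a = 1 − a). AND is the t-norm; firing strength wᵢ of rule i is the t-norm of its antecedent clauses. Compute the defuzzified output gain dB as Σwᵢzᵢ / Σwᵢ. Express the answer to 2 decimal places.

R1 (z=12.0): medium=0.14, ¬ample=1−0.30=0.70; AND[max(0, a+b−1)] → w = 0.00
R2 (z=38.0): ¬adequate=1−0.78=0.22, medium=0.14; AND[max(0, a+b−1)] → w = 0.00
R3 (z=-7.0): ¬high=1−0.20=0.80, tight=0.56; AND[max(0, a+b−1)] → w = 0.36
R4 (z=34.0): low=0.50, tight=0.56; AND[max(0, a+b−1)] → w = 0.06
R5 (z=19.0): ¬tight=1−0.56=0.44 → w = 0.44
Weighted average = (0.00·12.0 + 0.00·38.0 + 0.36·-7.0 + 0.06·34.0 + 0.44·19.0) / (0.00 + 0.00 + 0.36 + 0.06 + 0.44)
  = 7.8800 / 0.8600 = 9.16

9.16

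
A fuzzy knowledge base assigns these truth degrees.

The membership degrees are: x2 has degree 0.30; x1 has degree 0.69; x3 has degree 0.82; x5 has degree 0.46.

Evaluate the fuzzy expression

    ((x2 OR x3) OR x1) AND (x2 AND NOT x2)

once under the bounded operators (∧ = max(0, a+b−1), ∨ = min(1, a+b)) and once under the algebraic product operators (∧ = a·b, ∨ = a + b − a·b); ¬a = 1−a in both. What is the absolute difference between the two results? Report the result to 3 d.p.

0.202

Under bounded:
  x2 OR x3 = min(1, a+b) on (0.30, 0.82) = 1.00
  (x2 OR x3) OR x1 = min(1, a+b) on (1.00, 0.69) = 1.00
  NOT x2 = 1 − 0.30 = 0.70
  x2 AND NOT x2 = max(0, a+b−1) on (0.30, 0.70) = 0.00
  ((x2 OR x3) OR x1) AND (x2 AND NOT x2) = max(0, a+b−1) on (1.00, 0.00) = 0.00
  → value = 0.0000
Under algebraic product:
  x2 OR x3 = a + b − a·b on (0.3000, 0.8200) = 0.8740
  (x2 OR x3) OR x1 = a + b − a·b on (0.8740, 0.6900) = 0.9609
  NOT x2 = 1 − 0.3000 = 0.7000
  x2 AND NOT x2 = a·b on (0.3000, 0.7000) = 0.2100
  ((x2 OR x3) OR x1) AND (x2 AND NOT x2) = a·b on (0.9609, 0.2100) = 0.2018
  → value = 0.2018
|0.0000 − 0.2018| = 0.202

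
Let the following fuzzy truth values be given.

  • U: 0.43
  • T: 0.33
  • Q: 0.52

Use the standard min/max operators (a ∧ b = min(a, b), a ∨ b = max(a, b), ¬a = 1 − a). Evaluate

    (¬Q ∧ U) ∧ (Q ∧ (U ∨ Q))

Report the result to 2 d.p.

0.43

¬Q = 1 − 0.52 = 0.48
¬Q ∧ U = min(a, b) on (0.48, 0.43) = 0.43
U ∨ Q = max(a, b) on (0.43, 0.52) = 0.52
Q ∧ (U ∨ Q) = min(a, b) on (0.52, 0.52) = 0.52
(¬Q ∧ U) ∧ (Q ∧ (U ∨ Q)) = min(a, b) on (0.43, 0.52) = 0.43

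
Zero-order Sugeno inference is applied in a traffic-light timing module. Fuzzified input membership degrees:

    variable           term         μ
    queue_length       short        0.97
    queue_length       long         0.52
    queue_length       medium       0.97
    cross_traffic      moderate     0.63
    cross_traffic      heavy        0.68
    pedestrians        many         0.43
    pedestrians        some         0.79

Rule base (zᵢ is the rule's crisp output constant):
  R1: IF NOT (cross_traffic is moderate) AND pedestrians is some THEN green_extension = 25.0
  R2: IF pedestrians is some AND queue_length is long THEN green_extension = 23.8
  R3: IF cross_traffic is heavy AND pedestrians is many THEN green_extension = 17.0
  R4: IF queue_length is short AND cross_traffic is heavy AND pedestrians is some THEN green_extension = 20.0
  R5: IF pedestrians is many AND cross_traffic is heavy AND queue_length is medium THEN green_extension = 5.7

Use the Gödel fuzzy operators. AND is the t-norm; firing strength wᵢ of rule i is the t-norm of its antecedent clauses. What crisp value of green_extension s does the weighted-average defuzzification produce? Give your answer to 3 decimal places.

R1 (z=25.0): ¬moderate=1−0.63=0.37, some=0.79; AND[min(a, b)] → w = 0.37
R2 (z=23.8): some=0.79, long=0.52; AND[min(a, b)] → w = 0.52
R3 (z=17.0): heavy=0.68, many=0.43; AND[min(a, b)] → w = 0.43
R4 (z=20.0): short=0.97, heavy=0.68, some=0.79; AND[min(a, b)] → w = 0.68
R5 (z=5.7): many=0.43, heavy=0.68, medium=0.97; AND[min(a, b)] → w = 0.43
Weighted average = (0.37·25.0 + 0.52·23.8 + 0.43·17.0 + 0.68·20.0 + 0.43·5.7) / (0.37 + 0.52 + 0.43 + 0.68 + 0.43)
  = 44.9870 / 2.4300 = 18.513

18.513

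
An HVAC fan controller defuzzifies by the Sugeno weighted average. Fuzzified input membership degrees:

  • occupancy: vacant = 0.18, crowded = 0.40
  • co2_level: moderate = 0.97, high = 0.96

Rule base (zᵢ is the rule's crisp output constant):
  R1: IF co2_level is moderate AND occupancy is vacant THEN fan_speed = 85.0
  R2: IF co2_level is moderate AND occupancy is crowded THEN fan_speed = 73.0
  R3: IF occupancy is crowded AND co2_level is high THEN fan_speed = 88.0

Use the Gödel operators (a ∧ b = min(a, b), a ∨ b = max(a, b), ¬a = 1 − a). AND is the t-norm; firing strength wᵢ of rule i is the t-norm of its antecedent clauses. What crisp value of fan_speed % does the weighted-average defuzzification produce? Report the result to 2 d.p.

81.33

R1 (z=85.0): moderate=0.97, vacant=0.18; AND[min(a, b)] → w = 0.18
R2 (z=73.0): moderate=0.97, crowded=0.40; AND[min(a, b)] → w = 0.40
R3 (z=88.0): crowded=0.40, high=0.96; AND[min(a, b)] → w = 0.40
Weighted average = (0.18·85.0 + 0.40·73.0 + 0.40·88.0) / (0.18 + 0.40 + 0.40)
  = 79.7000 / 0.9800 = 81.33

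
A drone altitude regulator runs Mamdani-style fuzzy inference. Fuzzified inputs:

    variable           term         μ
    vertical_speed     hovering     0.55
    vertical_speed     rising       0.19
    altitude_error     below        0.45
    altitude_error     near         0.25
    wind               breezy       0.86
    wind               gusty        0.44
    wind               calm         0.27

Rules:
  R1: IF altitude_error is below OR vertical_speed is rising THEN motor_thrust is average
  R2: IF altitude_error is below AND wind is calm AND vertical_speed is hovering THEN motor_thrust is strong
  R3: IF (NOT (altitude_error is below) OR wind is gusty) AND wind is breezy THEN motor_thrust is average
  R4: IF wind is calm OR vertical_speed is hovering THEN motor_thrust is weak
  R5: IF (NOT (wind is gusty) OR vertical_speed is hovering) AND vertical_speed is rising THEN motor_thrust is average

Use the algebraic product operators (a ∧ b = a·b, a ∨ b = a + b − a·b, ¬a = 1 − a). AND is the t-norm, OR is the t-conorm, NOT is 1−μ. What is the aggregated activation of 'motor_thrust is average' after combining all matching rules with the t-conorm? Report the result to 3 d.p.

R1: below=0.45, rising=0.19; OR[a + b − a·b] → w = 0.5545
R2: below=0.45, calm=0.27, hovering=0.55; AND[a·b] → w = 0.0668
R3: (¬below=1−0.45=0.55 OR gusty=0.44) = 0.7480; AND[a·b] with breezy=0.86 → w = 0.6433
R4: calm=0.27, hovering=0.55; OR[a + b − a·b] → w = 0.6715
R5: (¬gusty=1−0.44=0.56 OR hovering=0.55) = 0.8020; AND[a·b] with rising=0.19 → w = 0.1524
Rules with consequent 'average': {R1, R3, R5} → strengths 0.5545, 0.6433, 0.1524
Aggregate via t-conorm [a + b − a·b]: 0.8653

0.865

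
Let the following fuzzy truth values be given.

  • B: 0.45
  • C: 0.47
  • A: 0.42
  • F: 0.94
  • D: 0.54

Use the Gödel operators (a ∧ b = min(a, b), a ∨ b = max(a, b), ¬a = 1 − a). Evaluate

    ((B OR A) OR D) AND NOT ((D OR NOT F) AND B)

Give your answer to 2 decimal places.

B OR A = max(a, b) on (0.45, 0.42) = 0.45
(B OR A) OR D = max(a, b) on (0.45, 0.54) = 0.54
NOT F = 1 − 0.94 = 0.06
D OR NOT F = max(a, b) on (0.54, 0.06) = 0.54
(D OR NOT F) AND B = min(a, b) on (0.54, 0.45) = 0.45
NOT ((D OR NOT F) AND B) = 1 − 0.45 = 0.55
((B OR A) OR D) AND NOT ((D OR NOT F) AND B) = min(a, b) on (0.54, 0.55) = 0.54

0.54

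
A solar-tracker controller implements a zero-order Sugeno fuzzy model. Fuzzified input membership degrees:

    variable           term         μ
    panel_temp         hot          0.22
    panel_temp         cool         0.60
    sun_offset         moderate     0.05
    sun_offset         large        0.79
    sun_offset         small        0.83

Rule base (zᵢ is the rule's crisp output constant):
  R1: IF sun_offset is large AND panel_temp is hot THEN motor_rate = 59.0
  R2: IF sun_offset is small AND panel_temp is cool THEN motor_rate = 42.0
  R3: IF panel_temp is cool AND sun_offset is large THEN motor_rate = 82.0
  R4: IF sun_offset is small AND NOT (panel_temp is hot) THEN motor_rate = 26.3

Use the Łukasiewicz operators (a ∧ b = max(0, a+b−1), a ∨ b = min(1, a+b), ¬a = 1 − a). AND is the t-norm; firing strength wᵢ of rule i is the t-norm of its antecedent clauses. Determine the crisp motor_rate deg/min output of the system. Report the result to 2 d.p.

46.30

R1 (z=59.0): large=0.79, hot=0.22; AND[max(0, a+b−1)] → w = 0.01
R2 (z=42.0): small=0.83, cool=0.60; AND[max(0, a+b−1)] → w = 0.43
R3 (z=82.0): cool=0.60, large=0.79; AND[max(0, a+b−1)] → w = 0.39
R4 (z=26.3): small=0.83, ¬hot=1−0.22=0.78; AND[max(0, a+b−1)] → w = 0.61
Weighted average = (0.01·59.0 + 0.43·42.0 + 0.39·82.0 + 0.61·26.3) / (0.01 + 0.43 + 0.39 + 0.61)
  = 66.6730 / 1.4400 = 46.30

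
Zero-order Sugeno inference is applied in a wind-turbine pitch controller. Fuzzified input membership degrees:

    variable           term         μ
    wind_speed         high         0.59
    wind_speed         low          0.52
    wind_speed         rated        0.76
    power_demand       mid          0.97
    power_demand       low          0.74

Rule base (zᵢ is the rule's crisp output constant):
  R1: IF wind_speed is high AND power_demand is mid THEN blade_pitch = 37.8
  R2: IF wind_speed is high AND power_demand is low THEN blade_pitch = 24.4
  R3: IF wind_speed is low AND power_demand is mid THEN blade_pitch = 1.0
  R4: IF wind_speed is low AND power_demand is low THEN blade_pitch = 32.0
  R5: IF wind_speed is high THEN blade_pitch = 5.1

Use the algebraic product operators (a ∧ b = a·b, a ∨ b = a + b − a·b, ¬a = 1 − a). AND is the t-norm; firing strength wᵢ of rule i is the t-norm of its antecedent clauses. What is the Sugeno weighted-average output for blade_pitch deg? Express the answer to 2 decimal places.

R1 (z=37.8): high=0.59, mid=0.97; AND[a·b] → w = 0.5723
R2 (z=24.4): high=0.59, low=0.74; AND[a·b] → w = 0.4366
R3 (z=1.0): low=0.52, mid=0.97; AND[a·b] → w = 0.5044
R4 (z=32.0): low=0.52, low=0.74; AND[a·b] → w = 0.3848
R5 (z=5.1): high=0.59 → w = 0.5900
Weighted average = (0.5723·37.8 + 0.4366·24.4 + 0.5044·1.0 + 0.3848·32.0 + 0.5900·5.1) / (0.5723 + 0.4366 + 0.5044 + 0.3848 + 0.5900)
  = 48.1130 / 2.4881 = 19.34

19.34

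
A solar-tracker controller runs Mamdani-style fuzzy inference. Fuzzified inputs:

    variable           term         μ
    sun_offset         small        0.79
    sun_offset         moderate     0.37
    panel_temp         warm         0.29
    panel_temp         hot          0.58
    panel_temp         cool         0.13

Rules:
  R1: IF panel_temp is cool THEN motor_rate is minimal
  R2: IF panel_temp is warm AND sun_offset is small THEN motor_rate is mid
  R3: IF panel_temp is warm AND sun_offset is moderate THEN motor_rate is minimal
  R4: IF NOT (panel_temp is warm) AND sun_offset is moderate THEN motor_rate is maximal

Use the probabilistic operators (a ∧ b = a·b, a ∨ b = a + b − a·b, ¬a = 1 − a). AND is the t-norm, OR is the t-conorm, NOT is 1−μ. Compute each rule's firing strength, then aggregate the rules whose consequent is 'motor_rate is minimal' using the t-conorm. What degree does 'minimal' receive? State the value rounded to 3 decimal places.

R1: cool=0.13 → w = 0.1300
R2: warm=0.29, small=0.79; AND[a·b] → w = 0.2291
R3: warm=0.29, moderate=0.37; AND[a·b] → w = 0.1073
R4: ¬warm=1−0.29=0.71, moderate=0.37; AND[a·b] → w = 0.2627
Rules with consequent 'minimal': {R1, R3} → strengths 0.1300, 0.1073
Aggregate via t-conorm [a + b − a·b]: 0.2234

0.223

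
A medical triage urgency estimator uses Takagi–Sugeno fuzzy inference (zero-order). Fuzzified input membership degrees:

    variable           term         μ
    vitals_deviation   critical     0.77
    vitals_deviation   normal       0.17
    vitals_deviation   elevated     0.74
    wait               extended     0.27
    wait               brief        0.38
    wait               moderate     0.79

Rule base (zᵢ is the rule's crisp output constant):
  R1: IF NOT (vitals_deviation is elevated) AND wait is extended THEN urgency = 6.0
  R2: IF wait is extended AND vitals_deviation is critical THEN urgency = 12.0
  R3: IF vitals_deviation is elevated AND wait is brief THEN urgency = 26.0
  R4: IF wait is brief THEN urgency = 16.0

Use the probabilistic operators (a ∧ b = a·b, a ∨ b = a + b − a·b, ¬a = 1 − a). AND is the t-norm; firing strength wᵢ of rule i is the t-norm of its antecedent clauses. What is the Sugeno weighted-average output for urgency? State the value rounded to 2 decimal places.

R1 (z=6.0): ¬elevated=1−0.74=0.26, extended=0.27; AND[a·b] → w = 0.0702
R2 (z=12.0): extended=0.27, critical=0.77; AND[a·b] → w = 0.2079
R3 (z=26.0): elevated=0.74, brief=0.38; AND[a·b] → w = 0.2812
R4 (z=16.0): brief=0.38 → w = 0.3800
Weighted average = (0.0702·6.0 + 0.2079·12.0 + 0.2812·26.0 + 0.3800·16.0) / (0.0702 + 0.2079 + 0.2812 + 0.3800)
  = 16.3072 / 0.9393 = 17.36

17.36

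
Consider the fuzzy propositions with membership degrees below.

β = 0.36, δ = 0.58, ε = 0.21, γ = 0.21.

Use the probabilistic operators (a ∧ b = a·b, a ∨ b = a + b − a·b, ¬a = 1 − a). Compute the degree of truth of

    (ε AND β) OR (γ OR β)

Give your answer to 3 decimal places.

ε AND β = a·b on (0.2100, 0.3600) = 0.0756
γ OR β = a + b − a·b on (0.2100, 0.3600) = 0.4944
(ε AND β) OR (γ OR β) = a + b − a·b on (0.0756, 0.4944) = 0.5326

0.533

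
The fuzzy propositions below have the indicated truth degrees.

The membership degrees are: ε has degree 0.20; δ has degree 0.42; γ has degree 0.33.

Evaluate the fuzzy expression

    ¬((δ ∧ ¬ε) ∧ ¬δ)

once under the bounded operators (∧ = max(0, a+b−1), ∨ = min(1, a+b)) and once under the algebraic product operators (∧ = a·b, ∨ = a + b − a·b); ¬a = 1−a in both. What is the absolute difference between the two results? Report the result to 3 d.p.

Under bounded:
  ¬ε = 1 − 0.20 = 0.80
  δ ∧ ¬ε = max(0, a+b−1) on (0.42, 0.80) = 0.22
  ¬δ = 1 − 0.42 = 0.58
  (δ ∧ ¬ε) ∧ ¬δ = max(0, a+b−1) on (0.22, 0.58) = 0.00
  ¬((δ ∧ ¬ε) ∧ ¬δ) = 1 − 0.00 = 1.00
  → value = 1.0000
Under algebraic product:
  ¬ε = 1 − 0.2000 = 0.8000
  δ ∧ ¬ε = a·b on (0.4200, 0.8000) = 0.3360
  ¬δ = 1 − 0.4200 = 0.5800
  (δ ∧ ¬ε) ∧ ¬δ = a·b on (0.3360, 0.5800) = 0.1949
  ¬((δ ∧ ¬ε) ∧ ¬δ) = 1 − 0.1949 = 0.8051
  → value = 0.8051
|1.0000 − 0.8051| = 0.195

0.195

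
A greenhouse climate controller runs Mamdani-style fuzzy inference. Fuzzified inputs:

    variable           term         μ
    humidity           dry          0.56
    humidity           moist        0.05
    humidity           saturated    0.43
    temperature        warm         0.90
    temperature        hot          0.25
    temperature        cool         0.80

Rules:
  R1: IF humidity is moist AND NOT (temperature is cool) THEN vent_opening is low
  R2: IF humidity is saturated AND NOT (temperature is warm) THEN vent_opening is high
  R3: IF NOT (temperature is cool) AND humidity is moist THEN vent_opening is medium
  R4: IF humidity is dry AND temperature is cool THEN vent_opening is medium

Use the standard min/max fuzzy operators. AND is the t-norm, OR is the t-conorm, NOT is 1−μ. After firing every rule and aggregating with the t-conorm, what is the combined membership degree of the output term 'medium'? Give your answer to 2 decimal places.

R1: moist=0.05, ¬cool=1−0.80=0.20; AND[min(a, b)] → w = 0.05
R2: saturated=0.43, ¬warm=1−0.90=0.10; AND[min(a, b)] → w = 0.10
R3: ¬cool=1−0.80=0.20, moist=0.05; AND[min(a, b)] → w = 0.05
R4: dry=0.56, cool=0.80; AND[min(a, b)] → w = 0.56
Rules with consequent 'medium': {R3, R4} → strengths 0.05, 0.56
Aggregate via t-conorm [max(a, b)]: 0.56

0.56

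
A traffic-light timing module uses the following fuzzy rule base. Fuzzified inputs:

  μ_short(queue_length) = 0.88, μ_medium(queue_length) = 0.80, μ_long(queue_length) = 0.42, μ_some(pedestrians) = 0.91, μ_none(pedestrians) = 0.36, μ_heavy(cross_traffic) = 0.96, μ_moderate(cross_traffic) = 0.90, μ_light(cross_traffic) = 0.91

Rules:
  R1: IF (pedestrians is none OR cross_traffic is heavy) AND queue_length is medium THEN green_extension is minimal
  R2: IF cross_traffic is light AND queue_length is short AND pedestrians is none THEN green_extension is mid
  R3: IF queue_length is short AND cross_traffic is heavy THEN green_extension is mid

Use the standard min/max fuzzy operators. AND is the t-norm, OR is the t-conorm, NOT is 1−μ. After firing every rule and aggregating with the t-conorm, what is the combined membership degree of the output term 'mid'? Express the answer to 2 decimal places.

0.88

R1: (none=0.36 OR heavy=0.96) = 0.96; AND[min(a, b)] with medium=0.80 → w = 0.80
R2: light=0.91, short=0.88, none=0.36; AND[min(a, b)] → w = 0.36
R3: short=0.88, heavy=0.96; AND[min(a, b)] → w = 0.88
Rules with consequent 'mid': {R2, R3} → strengths 0.36, 0.88
Aggregate via t-conorm [max(a, b)]: 0.88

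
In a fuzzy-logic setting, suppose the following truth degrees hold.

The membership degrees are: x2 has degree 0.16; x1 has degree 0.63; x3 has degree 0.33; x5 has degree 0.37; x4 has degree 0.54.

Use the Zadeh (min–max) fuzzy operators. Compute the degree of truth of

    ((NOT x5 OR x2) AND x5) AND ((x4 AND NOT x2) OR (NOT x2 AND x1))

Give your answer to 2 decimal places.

0.37

NOT x5 = 1 − 0.37 = 0.63
NOT x5 OR x2 = max(a, b) on (0.63, 0.16) = 0.63
(NOT x5 OR x2) AND x5 = min(a, b) on (0.63, 0.37) = 0.37
NOT x2 = 1 − 0.16 = 0.84
x4 AND NOT x2 = min(a, b) on (0.54, 0.84) = 0.54
NOT x2 = 1 − 0.16 = 0.84
NOT x2 AND x1 = min(a, b) on (0.84, 0.63) = 0.63
(x4 AND NOT x2) OR (NOT x2 AND x1) = max(a, b) on (0.54, 0.63) = 0.63
((NOT x5 OR x2) AND x5) AND ((x4 AND NOT x2) OR (NOT x2 AND x1)) = min(a, b) on (0.37, 0.63) = 0.37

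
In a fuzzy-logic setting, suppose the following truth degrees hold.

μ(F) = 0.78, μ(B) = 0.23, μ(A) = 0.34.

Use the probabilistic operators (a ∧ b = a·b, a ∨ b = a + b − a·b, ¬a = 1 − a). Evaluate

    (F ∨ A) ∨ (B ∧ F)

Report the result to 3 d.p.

0.881

F ∨ A = a + b − a·b on (0.7800, 0.3400) = 0.8548
B ∧ F = a·b on (0.2300, 0.7800) = 0.1794
(F ∨ A) ∨ (B ∧ F) = a + b − a·b on (0.8548, 0.1794) = 0.8808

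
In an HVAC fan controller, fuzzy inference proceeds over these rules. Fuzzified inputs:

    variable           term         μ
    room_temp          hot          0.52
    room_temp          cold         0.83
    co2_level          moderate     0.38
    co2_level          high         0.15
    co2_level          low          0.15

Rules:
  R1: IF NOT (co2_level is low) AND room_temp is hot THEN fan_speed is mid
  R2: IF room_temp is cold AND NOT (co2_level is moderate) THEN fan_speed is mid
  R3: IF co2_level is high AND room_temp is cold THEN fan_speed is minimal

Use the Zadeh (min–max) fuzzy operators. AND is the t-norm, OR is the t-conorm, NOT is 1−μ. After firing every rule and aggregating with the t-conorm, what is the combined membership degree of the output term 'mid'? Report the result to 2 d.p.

R1: ¬low=1−0.15=0.85, hot=0.52; AND[min(a, b)] → w = 0.52
R2: cold=0.83, ¬moderate=1−0.38=0.62; AND[min(a, b)] → w = 0.62
R3: high=0.15, cold=0.83; AND[min(a, b)] → w = 0.15
Rules with consequent 'mid': {R1, R2} → strengths 0.52, 0.62
Aggregate via t-conorm [max(a, b)]: 0.62

0.62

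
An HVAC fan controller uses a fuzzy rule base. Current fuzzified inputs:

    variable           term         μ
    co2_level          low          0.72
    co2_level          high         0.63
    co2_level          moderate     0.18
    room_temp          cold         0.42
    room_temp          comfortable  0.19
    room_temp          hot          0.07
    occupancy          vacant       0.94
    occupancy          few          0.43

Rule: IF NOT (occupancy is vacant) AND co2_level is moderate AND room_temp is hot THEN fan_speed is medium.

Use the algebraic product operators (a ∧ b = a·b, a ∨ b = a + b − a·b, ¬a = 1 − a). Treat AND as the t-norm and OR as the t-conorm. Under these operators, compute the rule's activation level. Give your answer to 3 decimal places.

0.001

firing strength: ¬vacant=1−0.94=0.06, moderate=0.18, hot=0.07; AND[a·b] → w = 0.0008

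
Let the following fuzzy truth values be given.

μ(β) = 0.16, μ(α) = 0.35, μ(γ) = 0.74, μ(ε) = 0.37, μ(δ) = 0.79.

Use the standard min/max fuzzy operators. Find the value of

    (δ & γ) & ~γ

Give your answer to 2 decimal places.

δ & γ = min(a, b) on (0.79, 0.74) = 0.74
~γ = 1 − 0.74 = 0.26
(δ & γ) & ~γ = min(a, b) on (0.74, 0.26) = 0.26

0.26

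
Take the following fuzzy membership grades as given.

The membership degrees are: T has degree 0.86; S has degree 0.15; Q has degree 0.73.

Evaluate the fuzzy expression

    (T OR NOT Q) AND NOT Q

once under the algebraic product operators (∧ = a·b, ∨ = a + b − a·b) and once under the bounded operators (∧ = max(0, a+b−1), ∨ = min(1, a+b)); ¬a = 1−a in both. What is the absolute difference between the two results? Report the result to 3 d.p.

0.028

Under algebraic product:
  NOT Q = 1 − 0.7300 = 0.2700
  T OR NOT Q = a + b − a·b on (0.8600, 0.2700) = 0.8978
  NOT Q = 1 − 0.7300 = 0.2700
  (T OR NOT Q) AND NOT Q = a·b on (0.8978, 0.2700) = 0.2424
  → value = 0.2424
Under bounded:
  NOT Q = 1 − 0.73 = 0.27
  T OR NOT Q = min(1, a+b) on (0.86, 0.27) = 1.00
  NOT Q = 1 − 0.73 = 0.27
  (T OR NOT Q) AND NOT Q = max(0, a+b−1) on (1.00, 0.27) = 0.27
  → value = 0.2700
|0.2424 − 0.2700| = 0.028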